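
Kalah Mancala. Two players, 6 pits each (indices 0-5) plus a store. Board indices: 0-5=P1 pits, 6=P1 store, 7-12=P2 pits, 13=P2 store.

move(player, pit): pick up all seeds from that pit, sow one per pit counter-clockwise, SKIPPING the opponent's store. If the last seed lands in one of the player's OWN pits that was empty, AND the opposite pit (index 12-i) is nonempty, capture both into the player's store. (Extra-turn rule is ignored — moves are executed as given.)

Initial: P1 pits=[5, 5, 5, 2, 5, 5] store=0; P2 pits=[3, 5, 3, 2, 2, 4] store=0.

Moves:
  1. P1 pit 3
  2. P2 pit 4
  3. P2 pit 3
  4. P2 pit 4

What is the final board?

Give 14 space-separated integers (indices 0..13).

Move 1: P1 pit3 -> P1=[5,5,5,0,6,6](0) P2=[3,5,3,2,2,4](0)
Move 2: P2 pit4 -> P1=[5,5,5,0,6,6](0) P2=[3,5,3,2,0,5](1)
Move 3: P2 pit3 -> P1=[5,5,5,0,6,6](0) P2=[3,5,3,0,1,6](1)
Move 4: P2 pit4 -> P1=[5,5,5,0,6,6](0) P2=[3,5,3,0,0,7](1)

Answer: 5 5 5 0 6 6 0 3 5 3 0 0 7 1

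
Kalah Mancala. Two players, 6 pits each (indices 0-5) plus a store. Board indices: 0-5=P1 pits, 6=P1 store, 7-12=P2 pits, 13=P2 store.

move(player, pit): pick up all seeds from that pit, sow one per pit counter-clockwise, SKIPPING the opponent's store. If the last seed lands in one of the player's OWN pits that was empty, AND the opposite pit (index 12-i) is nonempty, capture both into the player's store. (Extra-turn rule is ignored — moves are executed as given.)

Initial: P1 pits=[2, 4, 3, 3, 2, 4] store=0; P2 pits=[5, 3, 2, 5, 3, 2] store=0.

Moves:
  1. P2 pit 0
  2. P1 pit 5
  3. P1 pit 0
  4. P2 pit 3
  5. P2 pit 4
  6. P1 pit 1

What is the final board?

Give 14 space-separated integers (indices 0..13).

Answer: 2 0 7 4 3 1 2 2 6 4 0 0 5 2

Derivation:
Move 1: P2 pit0 -> P1=[2,4,3,3,2,4](0) P2=[0,4,3,6,4,3](0)
Move 2: P1 pit5 -> P1=[2,4,3,3,2,0](1) P2=[1,5,4,6,4,3](0)
Move 3: P1 pit0 -> P1=[0,5,4,3,2,0](1) P2=[1,5,4,6,4,3](0)
Move 4: P2 pit3 -> P1=[1,6,5,3,2,0](1) P2=[1,5,4,0,5,4](1)
Move 5: P2 pit4 -> P1=[2,7,6,3,2,0](1) P2=[1,5,4,0,0,5](2)
Move 6: P1 pit1 -> P1=[2,0,7,4,3,1](2) P2=[2,6,4,0,0,5](2)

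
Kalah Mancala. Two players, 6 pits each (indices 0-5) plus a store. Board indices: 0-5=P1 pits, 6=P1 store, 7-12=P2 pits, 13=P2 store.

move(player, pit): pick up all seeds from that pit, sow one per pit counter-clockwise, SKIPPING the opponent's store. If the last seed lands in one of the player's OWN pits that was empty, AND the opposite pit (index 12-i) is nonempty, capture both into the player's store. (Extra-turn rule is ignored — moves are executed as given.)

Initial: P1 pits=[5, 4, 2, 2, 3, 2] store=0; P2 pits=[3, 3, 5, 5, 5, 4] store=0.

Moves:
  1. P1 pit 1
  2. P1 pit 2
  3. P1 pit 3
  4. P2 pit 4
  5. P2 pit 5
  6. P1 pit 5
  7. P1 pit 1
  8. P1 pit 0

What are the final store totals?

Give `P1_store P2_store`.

Answer: 3 2

Derivation:
Move 1: P1 pit1 -> P1=[5,0,3,3,4,3](0) P2=[3,3,5,5,5,4](0)
Move 2: P1 pit2 -> P1=[5,0,0,4,5,4](0) P2=[3,3,5,5,5,4](0)
Move 3: P1 pit3 -> P1=[5,0,0,0,6,5](1) P2=[4,3,5,5,5,4](0)
Move 4: P2 pit4 -> P1=[6,1,1,0,6,5](1) P2=[4,3,5,5,0,5](1)
Move 5: P2 pit5 -> P1=[7,2,2,1,6,5](1) P2=[4,3,5,5,0,0](2)
Move 6: P1 pit5 -> P1=[7,2,2,1,6,0](2) P2=[5,4,6,6,0,0](2)
Move 7: P1 pit1 -> P1=[7,0,3,2,6,0](2) P2=[5,4,6,6,0,0](2)
Move 8: P1 pit0 -> P1=[0,1,4,3,7,1](3) P2=[6,4,6,6,0,0](2)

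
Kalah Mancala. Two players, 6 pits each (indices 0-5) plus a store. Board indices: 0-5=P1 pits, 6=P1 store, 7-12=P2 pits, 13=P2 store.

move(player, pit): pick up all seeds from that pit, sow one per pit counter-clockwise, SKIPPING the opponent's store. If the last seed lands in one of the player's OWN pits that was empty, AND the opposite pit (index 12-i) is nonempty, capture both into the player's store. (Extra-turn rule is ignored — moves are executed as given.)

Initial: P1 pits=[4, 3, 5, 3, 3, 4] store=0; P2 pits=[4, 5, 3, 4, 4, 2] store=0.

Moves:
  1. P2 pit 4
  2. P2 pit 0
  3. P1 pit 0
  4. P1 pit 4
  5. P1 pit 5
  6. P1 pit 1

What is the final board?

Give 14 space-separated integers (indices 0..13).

Answer: 0 0 7 4 0 0 2 2 8 5 6 1 3 6

Derivation:
Move 1: P2 pit4 -> P1=[5,4,5,3,3,4](0) P2=[4,5,3,4,0,3](1)
Move 2: P2 pit0 -> P1=[5,0,5,3,3,4](0) P2=[0,6,4,5,0,3](6)
Move 3: P1 pit0 -> P1=[0,1,6,4,4,5](0) P2=[0,6,4,5,0,3](6)
Move 4: P1 pit4 -> P1=[0,1,6,4,0,6](1) P2=[1,7,4,5,0,3](6)
Move 5: P1 pit5 -> P1=[0,1,6,4,0,0](2) P2=[2,8,5,6,1,3](6)
Move 6: P1 pit1 -> P1=[0,0,7,4,0,0](2) P2=[2,8,5,6,1,3](6)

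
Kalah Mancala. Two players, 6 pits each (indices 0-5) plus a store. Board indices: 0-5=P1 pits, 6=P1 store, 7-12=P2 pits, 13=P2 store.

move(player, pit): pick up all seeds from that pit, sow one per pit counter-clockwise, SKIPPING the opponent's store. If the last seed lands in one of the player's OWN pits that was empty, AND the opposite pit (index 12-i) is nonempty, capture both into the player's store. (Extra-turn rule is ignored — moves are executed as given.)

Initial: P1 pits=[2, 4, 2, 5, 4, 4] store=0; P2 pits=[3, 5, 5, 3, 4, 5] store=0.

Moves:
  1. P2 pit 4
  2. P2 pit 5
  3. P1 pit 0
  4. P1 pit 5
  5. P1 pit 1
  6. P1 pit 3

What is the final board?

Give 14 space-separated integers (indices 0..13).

Move 1: P2 pit4 -> P1=[3,5,2,5,4,4](0) P2=[3,5,5,3,0,6](1)
Move 2: P2 pit5 -> P1=[4,6,3,6,5,4](0) P2=[3,5,5,3,0,0](2)
Move 3: P1 pit0 -> P1=[0,7,4,7,6,4](0) P2=[3,5,5,3,0,0](2)
Move 4: P1 pit5 -> P1=[0,7,4,7,6,0](1) P2=[4,6,6,3,0,0](2)
Move 5: P1 pit1 -> P1=[0,0,5,8,7,1](2) P2=[5,7,6,3,0,0](2)
Move 6: P1 pit3 -> P1=[0,0,5,0,8,2](3) P2=[6,8,7,4,1,0](2)

Answer: 0 0 5 0 8 2 3 6 8 7 4 1 0 2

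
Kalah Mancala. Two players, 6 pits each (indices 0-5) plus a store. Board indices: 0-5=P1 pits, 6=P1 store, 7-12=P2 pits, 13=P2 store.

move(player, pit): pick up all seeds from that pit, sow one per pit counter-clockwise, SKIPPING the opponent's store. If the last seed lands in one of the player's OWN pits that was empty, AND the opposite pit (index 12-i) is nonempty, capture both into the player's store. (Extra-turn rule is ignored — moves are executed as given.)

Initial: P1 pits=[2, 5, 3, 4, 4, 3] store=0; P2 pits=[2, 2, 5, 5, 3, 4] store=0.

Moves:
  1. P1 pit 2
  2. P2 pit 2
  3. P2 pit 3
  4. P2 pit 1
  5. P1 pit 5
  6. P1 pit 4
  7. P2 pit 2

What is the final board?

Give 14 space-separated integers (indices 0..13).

Answer: 4 6 0 5 0 1 2 4 2 0 1 6 7 4

Derivation:
Move 1: P1 pit2 -> P1=[2,5,0,5,5,4](0) P2=[2,2,5,5,3,4](0)
Move 2: P2 pit2 -> P1=[3,5,0,5,5,4](0) P2=[2,2,0,6,4,5](1)
Move 3: P2 pit3 -> P1=[4,6,1,5,5,4](0) P2=[2,2,0,0,5,6](2)
Move 4: P2 pit1 -> P1=[4,6,0,5,5,4](0) P2=[2,0,1,0,5,6](4)
Move 5: P1 pit5 -> P1=[4,6,0,5,5,0](1) P2=[3,1,2,0,5,6](4)
Move 6: P1 pit4 -> P1=[4,6,0,5,0,1](2) P2=[4,2,3,0,5,6](4)
Move 7: P2 pit2 -> P1=[4,6,0,5,0,1](2) P2=[4,2,0,1,6,7](4)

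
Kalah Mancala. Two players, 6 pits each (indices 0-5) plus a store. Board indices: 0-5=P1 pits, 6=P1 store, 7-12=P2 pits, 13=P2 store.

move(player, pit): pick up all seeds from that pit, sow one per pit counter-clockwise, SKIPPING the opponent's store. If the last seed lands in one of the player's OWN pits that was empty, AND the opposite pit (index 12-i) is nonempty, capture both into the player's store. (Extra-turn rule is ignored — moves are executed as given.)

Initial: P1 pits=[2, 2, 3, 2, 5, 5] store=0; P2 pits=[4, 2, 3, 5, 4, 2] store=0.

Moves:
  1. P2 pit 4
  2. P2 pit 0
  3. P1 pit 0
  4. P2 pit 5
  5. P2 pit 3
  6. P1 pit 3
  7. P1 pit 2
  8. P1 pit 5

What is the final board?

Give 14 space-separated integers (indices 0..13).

Answer: 2 3 0 1 7 0 3 2 4 5 1 2 2 7

Derivation:
Move 1: P2 pit4 -> P1=[3,3,3,2,5,5](0) P2=[4,2,3,5,0,3](1)
Move 2: P2 pit0 -> P1=[3,0,3,2,5,5](0) P2=[0,3,4,6,0,3](5)
Move 3: P1 pit0 -> P1=[0,1,4,3,5,5](0) P2=[0,3,4,6,0,3](5)
Move 4: P2 pit5 -> P1=[1,2,4,3,5,5](0) P2=[0,3,4,6,0,0](6)
Move 5: P2 pit3 -> P1=[2,3,5,3,5,5](0) P2=[0,3,4,0,1,1](7)
Move 6: P1 pit3 -> P1=[2,3,5,0,6,6](1) P2=[0,3,4,0,1,1](7)
Move 7: P1 pit2 -> P1=[2,3,0,1,7,7](2) P2=[1,3,4,0,1,1](7)
Move 8: P1 pit5 -> P1=[2,3,0,1,7,0](3) P2=[2,4,5,1,2,2](7)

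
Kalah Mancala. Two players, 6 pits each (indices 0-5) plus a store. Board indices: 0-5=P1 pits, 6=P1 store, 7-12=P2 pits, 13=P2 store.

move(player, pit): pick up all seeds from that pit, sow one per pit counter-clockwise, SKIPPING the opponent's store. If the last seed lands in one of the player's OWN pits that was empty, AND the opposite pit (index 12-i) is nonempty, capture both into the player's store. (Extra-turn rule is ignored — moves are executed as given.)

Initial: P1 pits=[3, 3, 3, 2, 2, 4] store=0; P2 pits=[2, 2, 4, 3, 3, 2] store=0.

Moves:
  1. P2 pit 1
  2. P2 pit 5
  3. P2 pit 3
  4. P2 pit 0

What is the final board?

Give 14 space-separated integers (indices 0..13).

Move 1: P2 pit1 -> P1=[3,3,3,2,2,4](0) P2=[2,0,5,4,3,2](0)
Move 2: P2 pit5 -> P1=[4,3,3,2,2,4](0) P2=[2,0,5,4,3,0](1)
Move 3: P2 pit3 -> P1=[5,3,3,2,2,4](0) P2=[2,0,5,0,4,1](2)
Move 4: P2 pit0 -> P1=[5,3,3,2,2,4](0) P2=[0,1,6,0,4,1](2)

Answer: 5 3 3 2 2 4 0 0 1 6 0 4 1 2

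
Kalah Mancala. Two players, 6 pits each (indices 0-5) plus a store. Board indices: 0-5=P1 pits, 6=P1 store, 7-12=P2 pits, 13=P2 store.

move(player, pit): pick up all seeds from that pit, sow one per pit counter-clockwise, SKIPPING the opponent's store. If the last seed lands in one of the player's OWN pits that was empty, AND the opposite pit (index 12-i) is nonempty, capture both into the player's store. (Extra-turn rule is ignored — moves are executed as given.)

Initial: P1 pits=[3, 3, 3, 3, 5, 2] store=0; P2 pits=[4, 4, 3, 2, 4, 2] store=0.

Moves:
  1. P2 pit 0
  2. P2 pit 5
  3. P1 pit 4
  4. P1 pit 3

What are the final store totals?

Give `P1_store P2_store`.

Move 1: P2 pit0 -> P1=[3,3,3,3,5,2](0) P2=[0,5,4,3,5,2](0)
Move 2: P2 pit5 -> P1=[4,3,3,3,5,2](0) P2=[0,5,4,3,5,0](1)
Move 3: P1 pit4 -> P1=[4,3,3,3,0,3](1) P2=[1,6,5,3,5,0](1)
Move 4: P1 pit3 -> P1=[4,3,3,0,1,4](2) P2=[1,6,5,3,5,0](1)

Answer: 2 1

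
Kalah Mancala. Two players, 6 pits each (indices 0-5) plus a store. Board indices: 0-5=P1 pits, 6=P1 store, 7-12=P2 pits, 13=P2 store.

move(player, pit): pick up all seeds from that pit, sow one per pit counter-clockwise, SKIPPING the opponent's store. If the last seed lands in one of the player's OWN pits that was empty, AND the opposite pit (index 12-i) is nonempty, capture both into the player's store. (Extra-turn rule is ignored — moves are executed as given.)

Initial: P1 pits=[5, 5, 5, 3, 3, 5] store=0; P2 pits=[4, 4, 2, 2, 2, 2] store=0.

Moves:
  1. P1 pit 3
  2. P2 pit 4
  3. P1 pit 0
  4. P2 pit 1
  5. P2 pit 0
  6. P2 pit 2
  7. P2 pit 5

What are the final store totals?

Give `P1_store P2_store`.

Move 1: P1 pit3 -> P1=[5,5,5,0,4,6](1) P2=[4,4,2,2,2,2](0)
Move 2: P2 pit4 -> P1=[5,5,5,0,4,6](1) P2=[4,4,2,2,0,3](1)
Move 3: P1 pit0 -> P1=[0,6,6,1,5,7](1) P2=[4,4,2,2,0,3](1)
Move 4: P2 pit1 -> P1=[0,6,6,1,5,7](1) P2=[4,0,3,3,1,4](1)
Move 5: P2 pit0 -> P1=[0,6,6,1,5,7](1) P2=[0,1,4,4,2,4](1)
Move 6: P2 pit2 -> P1=[0,6,6,1,5,7](1) P2=[0,1,0,5,3,5](2)
Move 7: P2 pit5 -> P1=[1,7,7,2,5,7](1) P2=[0,1,0,5,3,0](3)

Answer: 1 3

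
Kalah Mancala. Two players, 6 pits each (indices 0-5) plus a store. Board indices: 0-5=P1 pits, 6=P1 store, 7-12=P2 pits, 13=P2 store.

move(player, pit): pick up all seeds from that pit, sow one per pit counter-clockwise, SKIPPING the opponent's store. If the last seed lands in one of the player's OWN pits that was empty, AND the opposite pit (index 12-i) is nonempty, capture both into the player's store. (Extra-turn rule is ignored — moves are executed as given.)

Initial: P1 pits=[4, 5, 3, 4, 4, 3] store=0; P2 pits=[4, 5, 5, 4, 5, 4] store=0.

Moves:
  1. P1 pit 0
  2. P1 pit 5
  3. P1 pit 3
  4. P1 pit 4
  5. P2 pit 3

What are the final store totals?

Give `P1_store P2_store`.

Move 1: P1 pit0 -> P1=[0,6,4,5,5,3](0) P2=[4,5,5,4,5,4](0)
Move 2: P1 pit5 -> P1=[0,6,4,5,5,0](1) P2=[5,6,5,4,5,4](0)
Move 3: P1 pit3 -> P1=[0,6,4,0,6,1](2) P2=[6,7,5,4,5,4](0)
Move 4: P1 pit4 -> P1=[0,6,4,0,0,2](3) P2=[7,8,6,5,5,4](0)
Move 5: P2 pit3 -> P1=[1,7,4,0,0,2](3) P2=[7,8,6,0,6,5](1)

Answer: 3 1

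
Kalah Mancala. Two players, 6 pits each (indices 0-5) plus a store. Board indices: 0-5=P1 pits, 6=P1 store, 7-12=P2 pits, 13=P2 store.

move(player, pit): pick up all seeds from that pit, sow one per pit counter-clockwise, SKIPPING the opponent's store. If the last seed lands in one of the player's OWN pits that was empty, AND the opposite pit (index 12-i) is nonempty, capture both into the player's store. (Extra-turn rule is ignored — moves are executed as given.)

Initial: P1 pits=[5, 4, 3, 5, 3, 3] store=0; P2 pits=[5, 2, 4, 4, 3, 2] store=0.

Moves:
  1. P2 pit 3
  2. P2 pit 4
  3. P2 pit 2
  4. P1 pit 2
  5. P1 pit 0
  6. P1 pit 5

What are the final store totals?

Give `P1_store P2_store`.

Move 1: P2 pit3 -> P1=[6,4,3,5,3,3](0) P2=[5,2,4,0,4,3](1)
Move 2: P2 pit4 -> P1=[7,5,3,5,3,3](0) P2=[5,2,4,0,0,4](2)
Move 3: P2 pit2 -> P1=[7,5,3,5,3,3](0) P2=[5,2,0,1,1,5](3)
Move 4: P1 pit2 -> P1=[7,5,0,6,4,4](0) P2=[5,2,0,1,1,5](3)
Move 5: P1 pit0 -> P1=[0,6,1,7,5,5](1) P2=[6,2,0,1,1,5](3)
Move 6: P1 pit5 -> P1=[0,6,1,7,5,0](2) P2=[7,3,1,2,1,5](3)

Answer: 2 3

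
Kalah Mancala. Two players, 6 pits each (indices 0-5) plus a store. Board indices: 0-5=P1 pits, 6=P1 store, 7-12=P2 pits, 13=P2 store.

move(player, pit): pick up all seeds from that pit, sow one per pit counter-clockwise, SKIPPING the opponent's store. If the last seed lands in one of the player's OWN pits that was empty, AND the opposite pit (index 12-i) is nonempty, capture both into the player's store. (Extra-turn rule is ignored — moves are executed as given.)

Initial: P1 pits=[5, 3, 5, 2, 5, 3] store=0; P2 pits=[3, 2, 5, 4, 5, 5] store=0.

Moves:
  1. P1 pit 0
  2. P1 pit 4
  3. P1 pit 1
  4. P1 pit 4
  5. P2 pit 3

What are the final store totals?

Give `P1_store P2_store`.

Answer: 1 1

Derivation:
Move 1: P1 pit0 -> P1=[0,4,6,3,6,4](0) P2=[3,2,5,4,5,5](0)
Move 2: P1 pit4 -> P1=[0,4,6,3,0,5](1) P2=[4,3,6,5,5,5](0)
Move 3: P1 pit1 -> P1=[0,0,7,4,1,6](1) P2=[4,3,6,5,5,5](0)
Move 4: P1 pit4 -> P1=[0,0,7,4,0,7](1) P2=[4,3,6,5,5,5](0)
Move 5: P2 pit3 -> P1=[1,1,7,4,0,7](1) P2=[4,3,6,0,6,6](1)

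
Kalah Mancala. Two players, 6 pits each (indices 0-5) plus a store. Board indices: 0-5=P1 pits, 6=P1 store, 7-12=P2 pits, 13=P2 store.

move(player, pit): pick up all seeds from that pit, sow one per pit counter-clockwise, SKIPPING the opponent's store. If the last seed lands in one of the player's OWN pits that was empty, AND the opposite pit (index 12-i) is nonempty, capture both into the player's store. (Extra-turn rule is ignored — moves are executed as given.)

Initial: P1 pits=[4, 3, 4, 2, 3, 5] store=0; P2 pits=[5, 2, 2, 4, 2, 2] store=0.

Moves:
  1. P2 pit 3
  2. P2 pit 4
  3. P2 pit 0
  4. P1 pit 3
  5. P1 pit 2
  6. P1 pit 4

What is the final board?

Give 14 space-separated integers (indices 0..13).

Answer: 6 3 0 1 0 8 2 1 4 4 1 1 5 2

Derivation:
Move 1: P2 pit3 -> P1=[5,3,4,2,3,5](0) P2=[5,2,2,0,3,3](1)
Move 2: P2 pit4 -> P1=[6,3,4,2,3,5](0) P2=[5,2,2,0,0,4](2)
Move 3: P2 pit0 -> P1=[6,3,4,2,3,5](0) P2=[0,3,3,1,1,5](2)
Move 4: P1 pit3 -> P1=[6,3,4,0,4,6](0) P2=[0,3,3,1,1,5](2)
Move 5: P1 pit2 -> P1=[6,3,0,1,5,7](1) P2=[0,3,3,1,1,5](2)
Move 6: P1 pit4 -> P1=[6,3,0,1,0,8](2) P2=[1,4,4,1,1,5](2)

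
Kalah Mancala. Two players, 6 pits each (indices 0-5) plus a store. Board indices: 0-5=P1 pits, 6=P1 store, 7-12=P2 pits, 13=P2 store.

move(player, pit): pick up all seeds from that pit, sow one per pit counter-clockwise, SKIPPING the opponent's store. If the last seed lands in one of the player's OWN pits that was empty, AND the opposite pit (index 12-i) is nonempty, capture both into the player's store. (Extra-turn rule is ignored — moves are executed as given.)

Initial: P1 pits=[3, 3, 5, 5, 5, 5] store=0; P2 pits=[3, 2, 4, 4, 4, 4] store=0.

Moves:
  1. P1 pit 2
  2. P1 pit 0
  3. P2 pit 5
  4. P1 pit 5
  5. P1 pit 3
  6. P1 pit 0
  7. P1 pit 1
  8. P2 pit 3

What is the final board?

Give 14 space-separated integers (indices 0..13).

Move 1: P1 pit2 -> P1=[3,3,0,6,6,6](1) P2=[4,2,4,4,4,4](0)
Move 2: P1 pit0 -> P1=[0,4,1,7,6,6](1) P2=[4,2,4,4,4,4](0)
Move 3: P2 pit5 -> P1=[1,5,2,7,6,6](1) P2=[4,2,4,4,4,0](1)
Move 4: P1 pit5 -> P1=[1,5,2,7,6,0](2) P2=[5,3,5,5,5,0](1)
Move 5: P1 pit3 -> P1=[1,5,2,0,7,1](3) P2=[6,4,6,6,5,0](1)
Move 6: P1 pit0 -> P1=[0,6,2,0,7,1](3) P2=[6,4,6,6,5,0](1)
Move 7: P1 pit1 -> P1=[0,0,3,1,8,2](4) P2=[7,4,6,6,5,0](1)
Move 8: P2 pit3 -> P1=[1,1,4,1,8,2](4) P2=[7,4,6,0,6,1](2)

Answer: 1 1 4 1 8 2 4 7 4 6 0 6 1 2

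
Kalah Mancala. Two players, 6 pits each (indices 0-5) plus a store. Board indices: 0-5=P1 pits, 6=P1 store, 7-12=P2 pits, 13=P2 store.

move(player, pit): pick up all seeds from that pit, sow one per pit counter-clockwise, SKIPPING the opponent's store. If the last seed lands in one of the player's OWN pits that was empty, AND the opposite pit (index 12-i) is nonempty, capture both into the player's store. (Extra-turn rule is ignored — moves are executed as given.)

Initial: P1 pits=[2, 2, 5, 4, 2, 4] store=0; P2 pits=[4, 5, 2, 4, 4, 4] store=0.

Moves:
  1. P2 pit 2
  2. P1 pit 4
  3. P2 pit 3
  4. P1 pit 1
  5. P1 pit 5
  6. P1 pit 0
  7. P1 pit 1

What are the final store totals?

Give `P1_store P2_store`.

Move 1: P2 pit2 -> P1=[2,2,5,4,2,4](0) P2=[4,5,0,5,5,4](0)
Move 2: P1 pit4 -> P1=[2,2,5,4,0,5](1) P2=[4,5,0,5,5,4](0)
Move 3: P2 pit3 -> P1=[3,3,5,4,0,5](1) P2=[4,5,0,0,6,5](1)
Move 4: P1 pit1 -> P1=[3,0,6,5,0,5](7) P2=[4,0,0,0,6,5](1)
Move 5: P1 pit5 -> P1=[3,0,6,5,0,0](8) P2=[5,1,1,1,6,5](1)
Move 6: P1 pit0 -> P1=[0,1,7,6,0,0](8) P2=[5,1,1,1,6,5](1)
Move 7: P1 pit1 -> P1=[0,0,8,6,0,0](8) P2=[5,1,1,1,6,5](1)

Answer: 8 1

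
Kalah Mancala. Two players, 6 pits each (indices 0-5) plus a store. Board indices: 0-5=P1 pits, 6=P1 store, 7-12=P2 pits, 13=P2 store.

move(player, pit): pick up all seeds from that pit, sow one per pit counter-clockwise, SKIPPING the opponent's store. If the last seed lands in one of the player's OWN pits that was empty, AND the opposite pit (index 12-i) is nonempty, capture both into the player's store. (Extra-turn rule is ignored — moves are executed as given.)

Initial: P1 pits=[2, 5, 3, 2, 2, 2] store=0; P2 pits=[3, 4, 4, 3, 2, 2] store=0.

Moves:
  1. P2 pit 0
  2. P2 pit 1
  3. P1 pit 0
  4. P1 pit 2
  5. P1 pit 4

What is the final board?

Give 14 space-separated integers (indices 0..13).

Move 1: P2 pit0 -> P1=[2,5,3,2,2,2](0) P2=[0,5,5,4,2,2](0)
Move 2: P2 pit1 -> P1=[2,5,3,2,2,2](0) P2=[0,0,6,5,3,3](1)
Move 3: P1 pit0 -> P1=[0,6,4,2,2,2](0) P2=[0,0,6,5,3,3](1)
Move 4: P1 pit2 -> P1=[0,6,0,3,3,3](1) P2=[0,0,6,5,3,3](1)
Move 5: P1 pit4 -> P1=[0,6,0,3,0,4](2) P2=[1,0,6,5,3,3](1)

Answer: 0 6 0 3 0 4 2 1 0 6 5 3 3 1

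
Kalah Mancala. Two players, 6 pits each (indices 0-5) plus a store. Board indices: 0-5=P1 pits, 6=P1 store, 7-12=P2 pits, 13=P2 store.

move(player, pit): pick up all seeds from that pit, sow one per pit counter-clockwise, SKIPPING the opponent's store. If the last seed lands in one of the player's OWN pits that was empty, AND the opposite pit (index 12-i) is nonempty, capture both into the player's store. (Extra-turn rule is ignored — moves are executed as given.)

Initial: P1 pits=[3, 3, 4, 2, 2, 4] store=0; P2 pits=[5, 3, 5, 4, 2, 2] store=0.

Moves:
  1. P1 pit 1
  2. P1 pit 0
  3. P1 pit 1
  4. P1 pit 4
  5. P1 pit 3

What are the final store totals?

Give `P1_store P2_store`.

Move 1: P1 pit1 -> P1=[3,0,5,3,3,4](0) P2=[5,3,5,4,2,2](0)
Move 2: P1 pit0 -> P1=[0,1,6,4,3,4](0) P2=[5,3,5,4,2,2](0)
Move 3: P1 pit1 -> P1=[0,0,7,4,3,4](0) P2=[5,3,5,4,2,2](0)
Move 4: P1 pit4 -> P1=[0,0,7,4,0,5](1) P2=[6,3,5,4,2,2](0)
Move 5: P1 pit3 -> P1=[0,0,7,0,1,6](2) P2=[7,3,5,4,2,2](0)

Answer: 2 0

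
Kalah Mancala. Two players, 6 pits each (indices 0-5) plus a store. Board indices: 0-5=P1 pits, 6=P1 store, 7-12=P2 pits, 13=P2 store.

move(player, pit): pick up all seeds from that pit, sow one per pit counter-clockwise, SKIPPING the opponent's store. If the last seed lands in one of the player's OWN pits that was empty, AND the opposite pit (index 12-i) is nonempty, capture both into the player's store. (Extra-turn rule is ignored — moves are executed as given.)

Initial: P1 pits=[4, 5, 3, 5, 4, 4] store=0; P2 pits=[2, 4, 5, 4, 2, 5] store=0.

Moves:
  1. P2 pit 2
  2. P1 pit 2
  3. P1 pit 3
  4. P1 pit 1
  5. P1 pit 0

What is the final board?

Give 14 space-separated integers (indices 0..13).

Move 1: P2 pit2 -> P1=[5,5,3,5,4,4](0) P2=[2,4,0,5,3,6](1)
Move 2: P1 pit2 -> P1=[5,5,0,6,5,5](0) P2=[2,4,0,5,3,6](1)
Move 3: P1 pit3 -> P1=[5,5,0,0,6,6](1) P2=[3,5,1,5,3,6](1)
Move 4: P1 pit1 -> P1=[5,0,1,1,7,7](2) P2=[3,5,1,5,3,6](1)
Move 5: P1 pit0 -> P1=[0,1,2,2,8,8](2) P2=[3,5,1,5,3,6](1)

Answer: 0 1 2 2 8 8 2 3 5 1 5 3 6 1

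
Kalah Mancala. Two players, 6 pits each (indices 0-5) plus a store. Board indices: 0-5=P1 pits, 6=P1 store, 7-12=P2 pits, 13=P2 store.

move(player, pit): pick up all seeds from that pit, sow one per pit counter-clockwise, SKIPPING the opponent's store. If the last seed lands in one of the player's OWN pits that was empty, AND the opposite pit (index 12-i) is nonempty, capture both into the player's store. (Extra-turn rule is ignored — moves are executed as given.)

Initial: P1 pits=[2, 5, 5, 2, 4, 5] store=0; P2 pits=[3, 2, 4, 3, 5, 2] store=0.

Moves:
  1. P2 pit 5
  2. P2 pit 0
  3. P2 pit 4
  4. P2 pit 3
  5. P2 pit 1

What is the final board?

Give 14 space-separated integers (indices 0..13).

Move 1: P2 pit5 -> P1=[3,5,5,2,4,5](0) P2=[3,2,4,3,5,0](1)
Move 2: P2 pit0 -> P1=[3,5,5,2,4,5](0) P2=[0,3,5,4,5,0](1)
Move 3: P2 pit4 -> P1=[4,6,6,2,4,5](0) P2=[0,3,5,4,0,1](2)
Move 4: P2 pit3 -> P1=[5,6,6,2,4,5](0) P2=[0,3,5,0,1,2](3)
Move 5: P2 pit1 -> P1=[5,6,6,2,4,5](0) P2=[0,0,6,1,2,2](3)

Answer: 5 6 6 2 4 5 0 0 0 6 1 2 2 3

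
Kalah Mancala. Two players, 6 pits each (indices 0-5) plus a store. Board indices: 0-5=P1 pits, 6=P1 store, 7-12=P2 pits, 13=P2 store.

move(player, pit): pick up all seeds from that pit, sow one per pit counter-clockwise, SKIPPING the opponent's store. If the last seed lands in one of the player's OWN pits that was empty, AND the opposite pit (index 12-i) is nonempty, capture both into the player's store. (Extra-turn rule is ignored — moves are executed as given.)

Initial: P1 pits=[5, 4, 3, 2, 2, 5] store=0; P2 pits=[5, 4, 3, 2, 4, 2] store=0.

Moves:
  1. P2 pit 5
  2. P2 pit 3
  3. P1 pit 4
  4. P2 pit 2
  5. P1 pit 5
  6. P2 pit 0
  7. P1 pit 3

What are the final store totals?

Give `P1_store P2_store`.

Move 1: P2 pit5 -> P1=[6,4,3,2,2,5](0) P2=[5,4,3,2,4,0](1)
Move 2: P2 pit3 -> P1=[0,4,3,2,2,5](0) P2=[5,4,3,0,5,0](8)
Move 3: P1 pit4 -> P1=[0,4,3,2,0,6](1) P2=[5,4,3,0,5,0](8)
Move 4: P2 pit2 -> P1=[0,4,3,2,0,6](1) P2=[5,4,0,1,6,1](8)
Move 5: P1 pit5 -> P1=[0,4,3,2,0,0](2) P2=[6,5,1,2,7,1](8)
Move 6: P2 pit0 -> P1=[0,4,3,2,0,0](2) P2=[0,6,2,3,8,2](9)
Move 7: P1 pit3 -> P1=[0,4,3,0,1,1](2) P2=[0,6,2,3,8,2](9)

Answer: 2 9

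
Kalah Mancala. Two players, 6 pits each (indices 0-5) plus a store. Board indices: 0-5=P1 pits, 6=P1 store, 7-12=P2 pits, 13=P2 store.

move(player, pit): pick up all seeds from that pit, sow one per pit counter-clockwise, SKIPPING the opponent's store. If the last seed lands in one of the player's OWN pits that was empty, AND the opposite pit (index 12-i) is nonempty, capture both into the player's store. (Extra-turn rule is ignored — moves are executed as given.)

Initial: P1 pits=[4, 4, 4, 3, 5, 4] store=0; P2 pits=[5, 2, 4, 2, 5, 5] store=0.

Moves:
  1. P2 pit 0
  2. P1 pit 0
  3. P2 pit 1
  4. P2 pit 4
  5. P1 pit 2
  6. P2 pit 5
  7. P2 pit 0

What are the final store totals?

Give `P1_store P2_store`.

Answer: 1 2

Derivation:
Move 1: P2 pit0 -> P1=[4,4,4,3,5,4](0) P2=[0,3,5,3,6,6](0)
Move 2: P1 pit0 -> P1=[0,5,5,4,6,4](0) P2=[0,3,5,3,6,6](0)
Move 3: P2 pit1 -> P1=[0,5,5,4,6,4](0) P2=[0,0,6,4,7,6](0)
Move 4: P2 pit4 -> P1=[1,6,6,5,7,4](0) P2=[0,0,6,4,0,7](1)
Move 5: P1 pit2 -> P1=[1,6,0,6,8,5](1) P2=[1,1,6,4,0,7](1)
Move 6: P2 pit5 -> P1=[2,7,1,7,9,6](1) P2=[1,1,6,4,0,0](2)
Move 7: P2 pit0 -> P1=[2,7,1,7,9,6](1) P2=[0,2,6,4,0,0](2)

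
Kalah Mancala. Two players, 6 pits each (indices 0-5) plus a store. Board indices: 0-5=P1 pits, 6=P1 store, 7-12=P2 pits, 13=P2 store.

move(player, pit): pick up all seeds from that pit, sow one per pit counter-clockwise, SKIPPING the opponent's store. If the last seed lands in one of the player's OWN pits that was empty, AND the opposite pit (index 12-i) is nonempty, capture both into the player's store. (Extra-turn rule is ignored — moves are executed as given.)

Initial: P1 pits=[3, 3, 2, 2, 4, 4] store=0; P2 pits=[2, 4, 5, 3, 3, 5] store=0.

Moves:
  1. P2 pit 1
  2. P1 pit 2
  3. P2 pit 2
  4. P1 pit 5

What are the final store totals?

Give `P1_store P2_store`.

Answer: 1 1

Derivation:
Move 1: P2 pit1 -> P1=[3,3,2,2,4,4](0) P2=[2,0,6,4,4,6](0)
Move 2: P1 pit2 -> P1=[3,3,0,3,5,4](0) P2=[2,0,6,4,4,6](0)
Move 3: P2 pit2 -> P1=[4,4,0,3,5,4](0) P2=[2,0,0,5,5,7](1)
Move 4: P1 pit5 -> P1=[4,4,0,3,5,0](1) P2=[3,1,1,5,5,7](1)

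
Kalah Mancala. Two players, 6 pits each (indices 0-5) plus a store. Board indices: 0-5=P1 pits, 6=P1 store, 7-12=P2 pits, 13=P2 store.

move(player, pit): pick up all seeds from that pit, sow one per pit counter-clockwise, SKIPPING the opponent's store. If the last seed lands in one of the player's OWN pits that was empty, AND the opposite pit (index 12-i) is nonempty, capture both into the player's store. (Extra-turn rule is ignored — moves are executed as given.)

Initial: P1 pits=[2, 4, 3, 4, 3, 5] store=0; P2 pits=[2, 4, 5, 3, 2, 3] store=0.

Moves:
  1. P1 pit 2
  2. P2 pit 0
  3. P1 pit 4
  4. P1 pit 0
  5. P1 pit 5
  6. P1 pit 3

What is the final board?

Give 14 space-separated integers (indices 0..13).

Move 1: P1 pit2 -> P1=[2,4,0,5,4,6](0) P2=[2,4,5,3,2,3](0)
Move 2: P2 pit0 -> P1=[2,4,0,5,4,6](0) P2=[0,5,6,3,2,3](0)
Move 3: P1 pit4 -> P1=[2,4,0,5,0,7](1) P2=[1,6,6,3,2,3](0)
Move 4: P1 pit0 -> P1=[0,5,0,5,0,7](5) P2=[1,6,6,0,2,3](0)
Move 5: P1 pit5 -> P1=[0,5,0,5,0,0](6) P2=[2,7,7,1,3,4](0)
Move 6: P1 pit3 -> P1=[0,5,0,0,1,1](7) P2=[3,8,7,1,3,4](0)

Answer: 0 5 0 0 1 1 7 3 8 7 1 3 4 0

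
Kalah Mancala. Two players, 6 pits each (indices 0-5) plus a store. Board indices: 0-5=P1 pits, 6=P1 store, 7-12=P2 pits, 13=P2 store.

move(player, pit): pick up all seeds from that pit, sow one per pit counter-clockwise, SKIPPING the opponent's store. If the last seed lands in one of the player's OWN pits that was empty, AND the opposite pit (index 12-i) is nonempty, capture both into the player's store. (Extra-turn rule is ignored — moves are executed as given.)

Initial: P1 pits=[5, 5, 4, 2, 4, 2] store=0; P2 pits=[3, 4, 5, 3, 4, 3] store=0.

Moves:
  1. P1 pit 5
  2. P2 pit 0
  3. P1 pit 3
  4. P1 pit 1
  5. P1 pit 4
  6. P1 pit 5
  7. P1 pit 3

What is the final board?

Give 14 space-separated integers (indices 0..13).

Move 1: P1 pit5 -> P1=[5,5,4,2,4,0](1) P2=[4,4,5,3,4,3](0)
Move 2: P2 pit0 -> P1=[5,5,4,2,4,0](1) P2=[0,5,6,4,5,3](0)
Move 3: P1 pit3 -> P1=[5,5,4,0,5,1](1) P2=[0,5,6,4,5,3](0)
Move 4: P1 pit1 -> P1=[5,0,5,1,6,2](2) P2=[0,5,6,4,5,3](0)
Move 5: P1 pit4 -> P1=[5,0,5,1,0,3](3) P2=[1,6,7,5,5,3](0)
Move 6: P1 pit5 -> P1=[5,0,5,1,0,0](4) P2=[2,7,7,5,5,3](0)
Move 7: P1 pit3 -> P1=[5,0,5,0,0,0](12) P2=[2,0,7,5,5,3](0)

Answer: 5 0 5 0 0 0 12 2 0 7 5 5 3 0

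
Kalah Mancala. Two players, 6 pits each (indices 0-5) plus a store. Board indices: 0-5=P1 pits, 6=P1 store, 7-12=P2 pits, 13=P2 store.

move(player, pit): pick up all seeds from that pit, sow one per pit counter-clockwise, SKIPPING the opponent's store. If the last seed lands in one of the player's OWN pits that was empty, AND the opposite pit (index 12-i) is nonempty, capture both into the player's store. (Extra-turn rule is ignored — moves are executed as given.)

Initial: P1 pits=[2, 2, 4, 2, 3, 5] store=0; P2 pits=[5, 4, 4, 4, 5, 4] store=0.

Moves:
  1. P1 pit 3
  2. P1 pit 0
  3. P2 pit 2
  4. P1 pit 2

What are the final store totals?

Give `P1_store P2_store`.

Move 1: P1 pit3 -> P1=[2,2,4,0,4,6](0) P2=[5,4,4,4,5,4](0)
Move 2: P1 pit0 -> P1=[0,3,5,0,4,6](0) P2=[5,4,4,4,5,4](0)
Move 3: P2 pit2 -> P1=[0,3,5,0,4,6](0) P2=[5,4,0,5,6,5](1)
Move 4: P1 pit2 -> P1=[0,3,0,1,5,7](1) P2=[6,4,0,5,6,5](1)

Answer: 1 1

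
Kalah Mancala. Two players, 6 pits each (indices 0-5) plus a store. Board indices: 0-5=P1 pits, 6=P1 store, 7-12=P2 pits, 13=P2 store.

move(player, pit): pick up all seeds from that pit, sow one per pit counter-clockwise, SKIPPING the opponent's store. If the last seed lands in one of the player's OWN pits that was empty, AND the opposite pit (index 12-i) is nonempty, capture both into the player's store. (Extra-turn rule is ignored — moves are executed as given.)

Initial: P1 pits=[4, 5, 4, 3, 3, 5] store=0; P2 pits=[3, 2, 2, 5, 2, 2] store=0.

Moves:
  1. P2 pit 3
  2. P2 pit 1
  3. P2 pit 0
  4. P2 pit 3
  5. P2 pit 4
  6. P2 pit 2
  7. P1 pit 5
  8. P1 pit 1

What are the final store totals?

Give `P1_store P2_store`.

Move 1: P2 pit3 -> P1=[5,6,4,3,3,5](0) P2=[3,2,2,0,3,3](1)
Move 2: P2 pit1 -> P1=[5,6,0,3,3,5](0) P2=[3,0,3,0,3,3](6)
Move 3: P2 pit0 -> P1=[5,6,0,3,3,5](0) P2=[0,1,4,1,3,3](6)
Move 4: P2 pit3 -> P1=[5,6,0,3,3,5](0) P2=[0,1,4,0,4,3](6)
Move 5: P2 pit4 -> P1=[6,7,0,3,3,5](0) P2=[0,1,4,0,0,4](7)
Move 6: P2 pit2 -> P1=[6,7,0,3,3,5](0) P2=[0,1,0,1,1,5](8)
Move 7: P1 pit5 -> P1=[6,7,0,3,3,0](1) P2=[1,2,1,2,1,5](8)
Move 8: P1 pit1 -> P1=[6,0,1,4,4,1](2) P2=[2,3,1,2,1,5](8)

Answer: 2 8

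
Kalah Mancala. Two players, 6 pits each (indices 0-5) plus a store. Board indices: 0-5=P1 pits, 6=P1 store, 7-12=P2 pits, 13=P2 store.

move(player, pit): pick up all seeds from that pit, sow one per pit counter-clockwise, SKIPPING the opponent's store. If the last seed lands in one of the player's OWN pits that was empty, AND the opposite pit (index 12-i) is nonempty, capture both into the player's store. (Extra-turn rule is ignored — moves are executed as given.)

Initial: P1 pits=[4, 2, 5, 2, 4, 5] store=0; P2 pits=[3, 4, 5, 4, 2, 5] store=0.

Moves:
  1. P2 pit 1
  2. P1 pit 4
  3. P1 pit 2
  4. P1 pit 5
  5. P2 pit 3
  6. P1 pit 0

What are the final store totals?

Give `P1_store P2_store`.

Answer: 10 1

Derivation:
Move 1: P2 pit1 -> P1=[4,2,5,2,4,5](0) P2=[3,0,6,5,3,6](0)
Move 2: P1 pit4 -> P1=[4,2,5,2,0,6](1) P2=[4,1,6,5,3,6](0)
Move 3: P1 pit2 -> P1=[4,2,0,3,1,7](2) P2=[5,1,6,5,3,6](0)
Move 4: P1 pit5 -> P1=[4,2,0,3,1,0](3) P2=[6,2,7,6,4,7](0)
Move 5: P2 pit3 -> P1=[5,3,1,3,1,0](3) P2=[6,2,7,0,5,8](1)
Move 6: P1 pit0 -> P1=[0,4,2,4,2,0](10) P2=[0,2,7,0,5,8](1)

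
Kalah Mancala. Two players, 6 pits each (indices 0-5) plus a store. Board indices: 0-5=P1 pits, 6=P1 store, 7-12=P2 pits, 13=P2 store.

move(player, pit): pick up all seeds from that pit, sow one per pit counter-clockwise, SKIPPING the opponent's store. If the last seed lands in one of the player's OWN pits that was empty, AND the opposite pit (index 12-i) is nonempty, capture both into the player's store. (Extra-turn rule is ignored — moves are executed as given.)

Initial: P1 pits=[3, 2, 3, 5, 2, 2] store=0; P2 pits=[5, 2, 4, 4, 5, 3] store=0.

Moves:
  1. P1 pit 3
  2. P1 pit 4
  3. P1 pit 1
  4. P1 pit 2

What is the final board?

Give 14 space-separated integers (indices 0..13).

Answer: 3 0 0 1 1 5 8 7 3 0 4 5 3 0

Derivation:
Move 1: P1 pit3 -> P1=[3,2,3,0,3,3](1) P2=[6,3,4,4,5,3](0)
Move 2: P1 pit4 -> P1=[3,2,3,0,0,4](2) P2=[7,3,4,4,5,3](0)
Move 3: P1 pit1 -> P1=[3,0,4,0,0,4](7) P2=[7,3,0,4,5,3](0)
Move 4: P1 pit2 -> P1=[3,0,0,1,1,5](8) P2=[7,3,0,4,5,3](0)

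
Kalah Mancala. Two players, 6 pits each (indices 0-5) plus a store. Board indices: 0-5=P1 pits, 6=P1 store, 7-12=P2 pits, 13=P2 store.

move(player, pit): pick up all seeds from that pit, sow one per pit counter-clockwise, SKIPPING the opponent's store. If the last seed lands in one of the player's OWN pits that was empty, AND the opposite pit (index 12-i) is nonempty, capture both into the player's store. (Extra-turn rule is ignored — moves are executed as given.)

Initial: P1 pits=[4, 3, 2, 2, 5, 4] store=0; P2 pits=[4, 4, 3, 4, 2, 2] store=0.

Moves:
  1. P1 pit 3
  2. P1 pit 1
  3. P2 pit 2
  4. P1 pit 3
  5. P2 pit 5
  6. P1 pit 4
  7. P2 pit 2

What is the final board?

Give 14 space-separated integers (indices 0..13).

Move 1: P1 pit3 -> P1=[4,3,2,0,6,5](0) P2=[4,4,3,4,2,2](0)
Move 2: P1 pit1 -> P1=[4,0,3,1,7,5](0) P2=[4,4,3,4,2,2](0)
Move 3: P2 pit2 -> P1=[4,0,3,1,7,5](0) P2=[4,4,0,5,3,3](0)
Move 4: P1 pit3 -> P1=[4,0,3,0,8,5](0) P2=[4,4,0,5,3,3](0)
Move 5: P2 pit5 -> P1=[5,1,3,0,8,5](0) P2=[4,4,0,5,3,0](1)
Move 6: P1 pit4 -> P1=[5,1,3,0,0,6](1) P2=[5,5,1,6,4,1](1)
Move 7: P2 pit2 -> P1=[5,1,3,0,0,6](1) P2=[5,5,0,7,4,1](1)

Answer: 5 1 3 0 0 6 1 5 5 0 7 4 1 1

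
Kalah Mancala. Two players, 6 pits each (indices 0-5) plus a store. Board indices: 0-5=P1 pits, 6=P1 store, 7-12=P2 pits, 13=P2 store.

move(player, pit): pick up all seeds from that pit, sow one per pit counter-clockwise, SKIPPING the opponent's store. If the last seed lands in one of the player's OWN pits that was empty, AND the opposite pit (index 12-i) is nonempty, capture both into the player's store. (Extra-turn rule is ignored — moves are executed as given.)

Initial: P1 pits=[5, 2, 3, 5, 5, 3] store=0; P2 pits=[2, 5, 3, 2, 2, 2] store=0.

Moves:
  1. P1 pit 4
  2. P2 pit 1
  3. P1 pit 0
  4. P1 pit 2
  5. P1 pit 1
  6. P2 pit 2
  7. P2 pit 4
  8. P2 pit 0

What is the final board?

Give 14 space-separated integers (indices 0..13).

Move 1: P1 pit4 -> P1=[5,2,3,5,0,4](1) P2=[3,6,4,2,2,2](0)
Move 2: P2 pit1 -> P1=[6,2,3,5,0,4](1) P2=[3,0,5,3,3,3](1)
Move 3: P1 pit0 -> P1=[0,3,4,6,1,5](2) P2=[3,0,5,3,3,3](1)
Move 4: P1 pit2 -> P1=[0,3,0,7,2,6](3) P2=[3,0,5,3,3,3](1)
Move 5: P1 pit1 -> P1=[0,0,1,8,3,6](3) P2=[3,0,5,3,3,3](1)
Move 6: P2 pit2 -> P1=[1,0,1,8,3,6](3) P2=[3,0,0,4,4,4](2)
Move 7: P2 pit4 -> P1=[2,1,1,8,3,6](3) P2=[3,0,0,4,0,5](3)
Move 8: P2 pit0 -> P1=[2,1,1,8,3,6](3) P2=[0,1,1,5,0,5](3)

Answer: 2 1 1 8 3 6 3 0 1 1 5 0 5 3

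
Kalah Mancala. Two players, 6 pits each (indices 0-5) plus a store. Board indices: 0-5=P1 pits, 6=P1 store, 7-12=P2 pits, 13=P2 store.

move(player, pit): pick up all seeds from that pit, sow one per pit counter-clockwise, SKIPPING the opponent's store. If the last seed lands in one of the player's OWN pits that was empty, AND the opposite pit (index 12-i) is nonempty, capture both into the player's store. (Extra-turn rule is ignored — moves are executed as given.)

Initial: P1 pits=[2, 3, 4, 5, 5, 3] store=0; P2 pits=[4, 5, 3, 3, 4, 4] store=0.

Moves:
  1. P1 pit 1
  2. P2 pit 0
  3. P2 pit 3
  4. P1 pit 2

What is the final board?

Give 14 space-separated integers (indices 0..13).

Move 1: P1 pit1 -> P1=[2,0,5,6,6,3](0) P2=[4,5,3,3,4,4](0)
Move 2: P2 pit0 -> P1=[2,0,5,6,6,3](0) P2=[0,6,4,4,5,4](0)
Move 3: P2 pit3 -> P1=[3,0,5,6,6,3](0) P2=[0,6,4,0,6,5](1)
Move 4: P1 pit2 -> P1=[3,0,0,7,7,4](1) P2=[1,6,4,0,6,5](1)

Answer: 3 0 0 7 7 4 1 1 6 4 0 6 5 1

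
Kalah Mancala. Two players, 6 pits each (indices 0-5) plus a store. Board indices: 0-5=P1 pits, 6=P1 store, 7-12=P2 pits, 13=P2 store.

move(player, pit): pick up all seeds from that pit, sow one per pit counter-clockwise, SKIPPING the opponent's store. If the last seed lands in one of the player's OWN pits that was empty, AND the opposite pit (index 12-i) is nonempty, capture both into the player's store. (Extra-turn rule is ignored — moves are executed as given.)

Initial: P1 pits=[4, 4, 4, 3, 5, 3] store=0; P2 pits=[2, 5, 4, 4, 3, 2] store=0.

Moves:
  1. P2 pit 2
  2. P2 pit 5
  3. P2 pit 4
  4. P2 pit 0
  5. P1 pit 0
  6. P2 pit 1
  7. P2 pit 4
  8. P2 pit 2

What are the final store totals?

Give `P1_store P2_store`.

Answer: 1 8

Derivation:
Move 1: P2 pit2 -> P1=[4,4,4,3,5,3](0) P2=[2,5,0,5,4,3](1)
Move 2: P2 pit5 -> P1=[5,5,4,3,5,3](0) P2=[2,5,0,5,4,0](2)
Move 3: P2 pit4 -> P1=[6,6,4,3,5,3](0) P2=[2,5,0,5,0,1](3)
Move 4: P2 pit0 -> P1=[6,6,4,0,5,3](0) P2=[0,6,0,5,0,1](7)
Move 5: P1 pit0 -> P1=[0,7,5,1,6,4](1) P2=[0,6,0,5,0,1](7)
Move 6: P2 pit1 -> P1=[1,7,5,1,6,4](1) P2=[0,0,1,6,1,2](8)
Move 7: P2 pit4 -> P1=[1,7,5,1,6,4](1) P2=[0,0,1,6,0,3](8)
Move 8: P2 pit2 -> P1=[1,7,5,1,6,4](1) P2=[0,0,0,7,0,3](8)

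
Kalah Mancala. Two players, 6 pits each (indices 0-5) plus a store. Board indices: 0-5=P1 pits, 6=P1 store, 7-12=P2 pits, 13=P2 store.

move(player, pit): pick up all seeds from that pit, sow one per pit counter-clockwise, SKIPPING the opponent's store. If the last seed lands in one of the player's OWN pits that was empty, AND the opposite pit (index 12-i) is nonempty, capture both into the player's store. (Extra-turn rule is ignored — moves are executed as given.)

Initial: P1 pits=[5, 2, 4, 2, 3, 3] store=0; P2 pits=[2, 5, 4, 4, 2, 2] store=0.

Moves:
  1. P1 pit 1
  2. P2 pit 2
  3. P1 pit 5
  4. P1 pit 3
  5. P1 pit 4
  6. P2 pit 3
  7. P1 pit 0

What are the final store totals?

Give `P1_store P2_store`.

Move 1: P1 pit1 -> P1=[5,0,5,3,3,3](0) P2=[2,5,4,4,2,2](0)
Move 2: P2 pit2 -> P1=[5,0,5,3,3,3](0) P2=[2,5,0,5,3,3](1)
Move 3: P1 pit5 -> P1=[5,0,5,3,3,0](1) P2=[3,6,0,5,3,3](1)
Move 4: P1 pit3 -> P1=[5,0,5,0,4,1](2) P2=[3,6,0,5,3,3](1)
Move 5: P1 pit4 -> P1=[5,0,5,0,0,2](3) P2=[4,7,0,5,3,3](1)
Move 6: P2 pit3 -> P1=[6,1,5,0,0,2](3) P2=[4,7,0,0,4,4](2)
Move 7: P1 pit0 -> P1=[0,2,6,1,1,3](4) P2=[4,7,0,0,4,4](2)

Answer: 4 2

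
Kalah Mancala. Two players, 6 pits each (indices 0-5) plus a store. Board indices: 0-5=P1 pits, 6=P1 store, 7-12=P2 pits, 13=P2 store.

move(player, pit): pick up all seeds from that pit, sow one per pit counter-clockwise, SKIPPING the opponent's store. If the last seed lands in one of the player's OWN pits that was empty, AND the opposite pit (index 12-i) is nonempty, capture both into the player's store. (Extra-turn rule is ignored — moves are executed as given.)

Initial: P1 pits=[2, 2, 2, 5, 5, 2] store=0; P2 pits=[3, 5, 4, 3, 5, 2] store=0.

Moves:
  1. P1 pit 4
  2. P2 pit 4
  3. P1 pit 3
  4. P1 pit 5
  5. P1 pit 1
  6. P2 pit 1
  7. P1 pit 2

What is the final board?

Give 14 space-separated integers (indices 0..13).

Answer: 4 1 0 2 3 1 4 7 0 7 4 1 4 2

Derivation:
Move 1: P1 pit4 -> P1=[2,2,2,5,0,3](1) P2=[4,6,5,3,5,2](0)
Move 2: P2 pit4 -> P1=[3,3,3,5,0,3](1) P2=[4,6,5,3,0,3](1)
Move 3: P1 pit3 -> P1=[3,3,3,0,1,4](2) P2=[5,7,5,3,0,3](1)
Move 4: P1 pit5 -> P1=[3,3,3,0,1,0](3) P2=[6,8,6,3,0,3](1)
Move 5: P1 pit1 -> P1=[3,0,4,1,2,0](3) P2=[6,8,6,3,0,3](1)
Move 6: P2 pit1 -> P1=[4,1,5,1,2,0](3) P2=[6,0,7,4,1,4](2)
Move 7: P1 pit2 -> P1=[4,1,0,2,3,1](4) P2=[7,0,7,4,1,4](2)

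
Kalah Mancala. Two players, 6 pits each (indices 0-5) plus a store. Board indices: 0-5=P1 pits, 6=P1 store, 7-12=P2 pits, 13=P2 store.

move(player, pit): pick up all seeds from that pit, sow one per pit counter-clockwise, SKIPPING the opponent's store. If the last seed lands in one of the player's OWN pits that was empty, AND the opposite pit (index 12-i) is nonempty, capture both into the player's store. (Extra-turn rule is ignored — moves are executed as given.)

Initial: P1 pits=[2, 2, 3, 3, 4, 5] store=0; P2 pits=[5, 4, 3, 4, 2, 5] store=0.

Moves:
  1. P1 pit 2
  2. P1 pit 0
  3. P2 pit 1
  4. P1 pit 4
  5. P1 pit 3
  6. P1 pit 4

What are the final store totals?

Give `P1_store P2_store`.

Answer: 7 0

Derivation:
Move 1: P1 pit2 -> P1=[2,2,0,4,5,6](0) P2=[5,4,3,4,2,5](0)
Move 2: P1 pit0 -> P1=[0,3,0,4,5,6](5) P2=[5,4,3,0,2,5](0)
Move 3: P2 pit1 -> P1=[0,3,0,4,5,6](5) P2=[5,0,4,1,3,6](0)
Move 4: P1 pit4 -> P1=[0,3,0,4,0,7](6) P2=[6,1,5,1,3,6](0)
Move 5: P1 pit3 -> P1=[0,3,0,0,1,8](7) P2=[7,1,5,1,3,6](0)
Move 6: P1 pit4 -> P1=[0,3,0,0,0,9](7) P2=[7,1,5,1,3,6](0)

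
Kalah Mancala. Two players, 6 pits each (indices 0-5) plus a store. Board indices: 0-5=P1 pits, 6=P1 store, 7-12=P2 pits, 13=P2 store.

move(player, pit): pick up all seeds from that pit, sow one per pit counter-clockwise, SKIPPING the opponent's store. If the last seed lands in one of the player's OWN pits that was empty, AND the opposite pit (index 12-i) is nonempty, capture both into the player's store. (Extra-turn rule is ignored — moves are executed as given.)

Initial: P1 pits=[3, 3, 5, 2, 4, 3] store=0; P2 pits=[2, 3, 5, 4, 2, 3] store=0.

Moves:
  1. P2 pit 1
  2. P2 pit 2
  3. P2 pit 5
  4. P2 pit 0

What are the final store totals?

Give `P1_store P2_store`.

Answer: 0 5

Derivation:
Move 1: P2 pit1 -> P1=[3,3,5,2,4,3](0) P2=[2,0,6,5,3,3](0)
Move 2: P2 pit2 -> P1=[4,4,5,2,4,3](0) P2=[2,0,0,6,4,4](1)
Move 3: P2 pit5 -> P1=[5,5,6,2,4,3](0) P2=[2,0,0,6,4,0](2)
Move 4: P2 pit0 -> P1=[5,5,6,0,4,3](0) P2=[0,1,0,6,4,0](5)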